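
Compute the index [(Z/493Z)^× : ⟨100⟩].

8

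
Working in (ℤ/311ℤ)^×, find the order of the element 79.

The order of 79 must divide φ(311) = 311 − 1 = 310 = 2 · 5 · 31.
Divisors of 310: 1, 2, 5, 10, 31, 62, 155, 310.
Test each divisor d:
79^1 ≡ 79 (mod 311)
79^2 ≡ 21 (mod 311)
79^5 ≡ 7 (mod 311)
79^10 ≡ 49 (mod 311)
79^31 ≡ 36 (mod 311)
79^62 ≡ 52 (mod 311)
79^155 ≡ 1 (mod 311) ✓
Hence ord(79) = 155.

155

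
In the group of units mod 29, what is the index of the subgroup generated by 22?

The order of 22 must divide φ(29) = 29 − 1 = 28 = 2^2 · 7.
Divisors of 28: 1, 2, 4, 7, 14, 28.
Evaluate successive powers at the divisors of 28:
22^1 ≡ 22
22^2 ≡ 20
22^4 ≡ 23
22^7 ≡ 28
22^14 ≡ 1
So ord_29(22) = 14, hence |⟨22⟩| = 14.
The index is φ(29) / ord(22) = 28 / 14 = 2.

2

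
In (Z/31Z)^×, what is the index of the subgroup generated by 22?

1

The order of 22 must divide φ(31) = 31 − 1 = 30 = 2 · 3 · 5.
Divisors of 30: 1, 2, 3, 5, 6, 10, 15, 30.
Evaluate successive powers at the divisors of 30:
22^1 ≡ 22 (mod 31)
22^2 ≡ 19 (mod 31)
22^3 ≡ 15 (mod 31)
22^5 ≡ 6 (mod 31)
22^6 ≡ 8 (mod 31)
22^10 ≡ 5 (mod 31)
22^15 ≡ 30 (mod 31)
22^30 ≡ 1 (mod 31) ✓
So ord_31(22) = 30, hence |⟨22⟩| = 30.
Index = |(Z/31Z)^×| / |⟨22⟩| = 30 / 30 = 1.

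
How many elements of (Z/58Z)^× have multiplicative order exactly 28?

12

φ(58) = φ(2)·φ(29) = 1·28 = 28 = 2^2 · 7.
Since (Z/58Z)^× is cyclic of order 28, the number of elements of order d is φ(d) when d | 28 and 0 otherwise.
28 = 2^2 · 7 divides 28, and φ(28) = 12.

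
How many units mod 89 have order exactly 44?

20

φ(89) = 89 − 1 = 88 = 2^3 · 11.
(Z/89Z)^× is cyclic (|G| = 88); a cyclic group of order m has exactly φ(d) elements of each order d | m, and none otherwise.
44 = 2^2 · 11 divides 88, and φ(44) = 20.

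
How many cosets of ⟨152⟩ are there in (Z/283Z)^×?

6

Since 152 ∈ (Z/283Z)^×, its order divides φ(283) = 283 − 1 = 282 = 2 · 3 · 47.
Divisors of 282: 1, 2, 3, 6, 47, 94, 141, 282.
Test each divisor d:
152^1 ≡ 152 (mod 283)
152^2 ≡ 181 (mod 283)
152^3 ≡ 61 (mod 283)
152^6 ≡ 42 (mod 283)
152^47 ≡ 1 (mod 283) ✓
The order of 152 is 47, so the subgroup it generates has 47 elements.
Index = |(Z/283Z)^×| / |⟨152⟩| = 282 / 47 = 6.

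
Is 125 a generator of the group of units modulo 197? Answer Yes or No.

φ(197) = 197 − 1 = 196 = 2^2 · 7^2.
An element g generates (Z/197Z)^× iff g^(196/q) ≢ 1 (mod 197) for each prime q ∈ {2, 7}.
125^98 ≡ 196 (mod 197)  [q = 2: ≢ 1 ✓]
125^28 ≡ 104 (mod 197)  [q = 7: ≢ 1 ✓]
None equal 1, so ord_197(125) = 196: 125 is a primitive root.

Yes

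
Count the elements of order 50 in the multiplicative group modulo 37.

0

φ(37) = 37 − 1 = 36 = 2^2 · 3^2.
(Z/37Z)^× is cyclic (|G| = 36); a cyclic group of order m has exactly φ(d) elements of each order d | m, and none otherwise.
Since 50 ∤ 36, the count is 0.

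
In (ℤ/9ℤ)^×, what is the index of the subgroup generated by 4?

2

The order of 4 must divide φ(9) = φ(3^2) = 3·(3−1) = 6 = 2 · 3.
Divisors of 6: 1, 2, 3, 6.
Compute 4^d (mod 9) for the divisors d until we hit 1:
4^1 ≡ 4 (mod 9)
4^2 ≡ 7 (mod 9)
4^3 ≡ 1 (mod 9) ✓
Thus |⟨4⟩| = ord(4) = 3.
Index = |(Z/9Z)^×| / |⟨4⟩| = 6 / 3 = 2.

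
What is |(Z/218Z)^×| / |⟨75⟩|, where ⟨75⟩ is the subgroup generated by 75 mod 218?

12

By Lagrange's theorem, ord_218(75) divides φ(218) = φ(2)·φ(109) = 1·108 = 108 = 2^2 · 3^3.
Divisors of 108: 1, 2, 3, 4, 6, 9, 12, 18, 27, 36, 54, 108.
Evaluate successive powers at the divisors of 108:
75^1 ≡ 75 (mod 218)
75^2 ≡ 175 (mod 218)
75^3 ≡ 45 (mod 218)
75^4 ≡ 105 (mod 218)
75^6 ≡ 63 (mod 218)
75^9 ≡ 1 (mod 218) ✓
Thus |⟨75⟩| = ord(75) = 9.
The index is φ(218) / ord(75) = 108 / 9 = 12.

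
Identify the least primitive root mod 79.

φ(79) = 79 − 1 = 78 = 2 · 3 · 13.
g is a primitive root iff g^(78/q) ≢ 1 (mod 79) for each prime q ∈ {2, 3, 13}.
g = 2: 2^39 ≡ 1 — hits 1, so not a primitive root.
g = 3: 3^39 ≡ 78; 3^26 ≡ 23; 3^6 ≡ 18 — none is 1, so 3 is a primitive root.
Hence the least primitive root of 79 is 3.

3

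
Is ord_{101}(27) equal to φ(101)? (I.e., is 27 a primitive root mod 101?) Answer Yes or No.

Yes

φ(101) = 101 − 1 = 100 = 2^2 · 5^2.
Test 27^(100/q) mod 101 for each prime factor q of 100:
27^50 ≡ 100 (mod 101)  [q = 2: ≢ 1 ✓]
27^20 ≡ 36 (mod 101)  [q = 5: ≢ 1 ✓]
All checks pass, so 27 has order 100 and is a primitive root modulo 101.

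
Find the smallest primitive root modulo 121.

φ(121) = φ(11^2) = 11·(11−1) = 110 = 2 · 5 · 11.
Test candidates g = 2, 3, … against the prime factors q ∈ {2, 5, 11} of φ(121): g is a generator iff g^(110/q) ≢ 1 for every such q.
g = 2: 2^55 ≡ 120; 2^22 ≡ 81; 2^10 ≡ 56 — none is 1, so 2 is a primitive root.
So 2 is the smallest generator of (Z/121Z)^×.

2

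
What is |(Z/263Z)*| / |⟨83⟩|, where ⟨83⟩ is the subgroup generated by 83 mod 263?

2

By Lagrange's theorem, ord_263(83) divides φ(263) = 263 − 1 = 262 = 2 · 131.
Divisors of 262: 1, 2, 131, 262.
Compute 83^d (mod 263) for the divisors d until we hit 1:
83^1 ≡ 83 (mod 263)
83^2 ≡ 51 (mod 263)
83^131 ≡ 1 (mod 263) ✓
The order of 83 is 131, so the subgroup it generates has 131 elements.
The index is φ(263) / ord(83) = 262 / 131 = 2.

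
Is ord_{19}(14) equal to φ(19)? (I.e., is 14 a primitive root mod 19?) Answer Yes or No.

Yes

φ(19) = 19 − 1 = 18 = 2 · 3^2.
14 is a primitive root mod 19 iff 14^(φ(19)/q) ≢ 1 for every prime q | φ(19), i.e. q ∈ {2, 3}.
14^9 ≡ 18 (mod 19)  [q = 2: ≢ 1 ✓]
14^6 ≡ 7 (mod 19)  [q = 3: ≢ 1 ✓]
None equal 1, so ord_19(14) = 18: 14 is a primitive root.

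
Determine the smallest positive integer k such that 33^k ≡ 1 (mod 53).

52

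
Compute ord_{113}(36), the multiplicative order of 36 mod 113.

56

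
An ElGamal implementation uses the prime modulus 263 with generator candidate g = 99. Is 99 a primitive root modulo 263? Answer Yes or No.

No

φ(263) = 263 − 1 = 262 = 2 · 131.
It suffices to check that the order of 99 is not a proper divisor of 262: compute 99^(262/q) for q ∈ {2, 131}.
99^131 ≡ 1 (mod 263)  [q = 2: ≡ 1 ✗]
99^2 ≡ 70 (mod 263)  [q = 131: ≢ 1 ✓]
Since 99^131 ≡ 1, the order of 99 divides 131 < 262, so 99 is not a primitive root.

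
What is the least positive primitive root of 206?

5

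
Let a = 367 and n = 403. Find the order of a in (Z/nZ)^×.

By Lagrange's theorem, ord_403(367) divides φ(403) = φ(13·31) = (13−1)·(31−1) = 12·30 = 360 = 2^3 · 3^2 · 5.
Divisors of 360: 1, 2, 3, 4, 5, 6, 8, 9, 10, 12, 15, 18, 20, 24, 30, 36, 40, 45, 60, 72, 90, 120, 180, 360.
Compute 367^d (mod 403) for the divisors d until we hit 1:
367^1 ≡ 367 (mod 403)
367^2 ≡ 87 (mod 403)
367^3 ≡ 92 (mod 403)
367^4 ≡ 315 (mod 403)
367^5 ≡ 347 (mod 403)
367^6 ≡ 1 (mod 403) ✓
Therefore the multiplicative order of 367 modulo 403 is 6.

6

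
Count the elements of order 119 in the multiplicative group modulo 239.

96

φ(239) = 239 − 1 = 238 = 2 · 7 · 17.
(Z/239Z)^× is cyclic (|G| = 238); a cyclic group of order m has exactly φ(d) elements of each order d | m, and none otherwise.
119 = 7 · 17 divides 238, and φ(119) = 96.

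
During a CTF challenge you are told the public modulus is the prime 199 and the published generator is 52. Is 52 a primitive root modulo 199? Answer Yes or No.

No

φ(199) = 199 − 1 = 198 = 2 · 3^2 · 11.
52 is a primitive root mod 199 iff 52^(φ(199)/q) ≢ 1 for every prime q | φ(199), i.e. q ∈ {2, 3, 11}.
52^99 ≡ 1 (mod 199)  [q = 2: ≡ 1 ✗]
52^66 ≡ 1 (mod 199)  [q = 3: ≡ 1 ✗]
52^18 ≡ 121 (mod 199)  [q = 11: ≢ 1 ✓]
Since 52^99 ≡ 1, the order of 52 divides 99 < 198, so 52 is not a primitive root.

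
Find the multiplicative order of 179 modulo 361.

114

The order of 179 must divide φ(361) = φ(19^2) = 19·(19−1) = 342 = 2 · 3^2 · 19.
Divisors of 342: 1, 2, 3, 6, 9, 18, 19, 38, 57, 114, 171, 342.
Check 179^d mod 361 for each divisor in increasing order:
179^1 ≡ 179 (mod 361)
179^2 ≡ 273 (mod 361)
179^3 ≡ 132 (mod 361)
179^6 ≡ 96 (mod 361)
179^9 ≡ 37 (mod 361)
179^18 ≡ 286 (mod 361)
179^19 ≡ 293 (mod 361)
179^38 ≡ 292 (mod 361)
179^57 ≡ 360 (mod 361)
179^114 ≡ 1 (mod 361) ✓
Therefore the multiplicative order of 179 modulo 361 is 114.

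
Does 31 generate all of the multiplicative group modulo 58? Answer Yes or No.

φ(58) = φ(2)·φ(29) = 1·28 = 28 = 2^2 · 7.
Test 31^(28/q) mod 58 for each prime factor q of 28:
31^14 ≡ 57 (mod 58)  [q = 2: ≢ 1 ✓]
31^4 ≡ 45 (mod 58)  [q = 7: ≢ 1 ✓]
None equal 1, so ord_58(31) = 28: 31 is a primitive root.

Yes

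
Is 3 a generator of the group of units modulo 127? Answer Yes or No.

Yes

φ(127) = 127 − 1 = 126 = 2 · 3^2 · 7.
Test 3^(126/q) mod 127 for each prime factor q of 126:
3^63 ≡ 126 (mod 127)  [q = 2: ≢ 1 ✓]
3^42 ≡ 107 (mod 127)  [q = 3: ≢ 1 ✓]
3^18 ≡ 4 (mod 127)  [q = 7: ≢ 1 ✓]
All checks pass, so 3 has order 126 and is a primitive root modulo 127.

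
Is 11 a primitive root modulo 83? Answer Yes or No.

φ(83) = 83 − 1 = 82 = 2 · 41.
11 is a primitive root mod 83 iff 11^(φ(83)/q) ≢ 1 for every prime q | φ(83), i.e. q ∈ {2, 41}.
11^41 ≡ 1 (mod 83)  [q = 2: ≡ 1 ✗]
11^2 ≡ 38 (mod 83)  [q = 41: ≢ 1 ✓]
The check at q = 2 fails, so 11 generates a proper subgroup.

No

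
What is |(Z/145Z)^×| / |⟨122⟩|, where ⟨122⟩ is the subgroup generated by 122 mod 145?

Since 122 ∈ (Z/145Z)^×, its order divides φ(145) = φ(5·29) = (5−1)·(29−1) = 4·28 = 112 = 2^4 · 7.
Divisors of 112: 1, 2, 4, 7, 8, 14, 16, 28, 56, 112.
Evaluate successive powers at the divisors of 112:
122^1 ≡ 122 (mod 145)
122^2 ≡ 94 (mod 145)
122^4 ≡ 136 (mod 145)
122^7 ≡ 28 (mod 145)
122^8 ≡ 81 (mod 145)
122^14 ≡ 59 (mod 145)
122^16 ≡ 36 (mod 145)
122^28 ≡ 1 (mod 145) ✓
So ord_145(122) = 28, hence |⟨122⟩| = 28.
Index = |(Z/145Z)^×| / |⟨122⟩| = 112 / 28 = 4.

4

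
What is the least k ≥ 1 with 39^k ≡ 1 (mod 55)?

The order of 39 must divide φ(55) = φ(5·11) = (5−1)·(11−1) = 4·10 = 40 = 2^3 · 5.
Divisors of 40: 1, 2, 4, 5, 8, 10, 20, 40.
Compute 39^d (mod 55) for the divisors d until we hit 1:
39^1 ≡ 39
39^2 ≡ 36
39^4 ≡ 31
39^5 ≡ 54
39^8 ≡ 26
39^10 ≡ 1
The smallest such exponent is 10, so the order of 39 is 10.

10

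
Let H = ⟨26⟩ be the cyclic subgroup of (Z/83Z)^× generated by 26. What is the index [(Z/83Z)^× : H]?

2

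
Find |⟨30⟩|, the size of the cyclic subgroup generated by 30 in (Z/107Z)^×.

53

The order of 30 must divide φ(107) = 107 − 1 = 106 = 2 · 53.
Divisors of 106: 1, 2, 53, 106.
Evaluate successive powers at the divisors of 106:
30^1 ≡ 30
30^2 ≡ 44
30^53 ≡ 1
The smallest such exponent is 53, so the order of 30 is 53.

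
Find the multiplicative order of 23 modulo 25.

Since 23 ∈ (Z/25Z)^×, its order divides φ(25) = φ(5^2) = 5·(5−1) = 20 = 2^2 · 5.
Divisors of 20: 1, 2, 4, 5, 10, 20.
Compute 23^d (mod 25) for the divisors d until we hit 1:
23^1 ≡ 23
23^2 ≡ 4
23^4 ≡ 16
23^5 ≡ 18
23^10 ≡ 24
23^20 ≡ 1
Therefore the multiplicative order of 23 modulo 25 is 20.

20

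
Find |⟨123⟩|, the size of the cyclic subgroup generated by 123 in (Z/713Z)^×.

22

By Lagrange's theorem, ord_713(123) divides φ(713) = φ(23·31) = (23−1)·(31−1) = 22·30 = 660 = 2^2 · 3 · 5 · 11.
Divisors of 660: 1, 2, 3, 4, 5, 6, 10, 11, 12, 15, 20, 22, 30, 33, 44, 55, 60, 66, 110, 132, 165, 220, 330, 660.
Check 123^d mod 713 for each divisor in increasing order:
123^1 ≡ 123
123^2 ≡ 156
123^3 ≡ 650
123^4 ≡ 94
123^5 ≡ 154
123^6 ≡ 404
123^10 ≡ 187
123^11 ≡ 185
123^12 ≡ 652
123^15 ≡ 278
123^20 ≡ 32
123^22 ≡ 1
The smallest such exponent is 22, so the order of 123 is 22.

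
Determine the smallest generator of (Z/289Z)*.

3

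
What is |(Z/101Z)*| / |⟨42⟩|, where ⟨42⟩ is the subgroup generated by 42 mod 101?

ord(42) | φ(101) = 101 − 1 = 100 = 2^2 · 5^2.
Divisors of 100: 1, 2, 4, 5, 10, 20, 25, 50, 100.
Test each divisor d:
42^1 ≡ 42 (mod 101)
42^2 ≡ 47 (mod 101)
42^4 ≡ 88 (mod 101)
42^5 ≡ 60 (mod 101)
42^10 ≡ 65 (mod 101)
42^20 ≡ 84 (mod 101)
42^25 ≡ 91 (mod 101)
42^50 ≡ 100 (mod 101)
42^100 ≡ 1 (mod 101) ✓
Thus |⟨42⟩| = ord(42) = 100.
[(Z/101Z)^× : ⟨42⟩] = 100/100 = 1.

1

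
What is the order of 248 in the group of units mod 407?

30

Since 248 ∈ (Z/407Z)^×, its order divides φ(407) = φ(11·37) = (11−1)·(37−1) = 10·36 = 360 = 2^3 · 3^2 · 5.
Divisors of 360: 1, 2, 3, 4, 5, 6, 8, 9, 10, 12, 15, 18, 20, 24, 30, 36, 40, 45, 60, 72, 90, 120, 180, 360.
Check 248^d mod 407 for each divisor in increasing order:
248^1 ≡ 248 (mod 407)
248^2 ≡ 47 (mod 407)
248^3 ≡ 260 (mod 407)
248^4 ≡ 174 (mod 407)
248^5 ≡ 10 (mod 407)
248^6 ≡ 38 (mod 407)
248^8 ≡ 158 (mod 407)
248^9 ≡ 112 (mod 407)
248^10 ≡ 100 (mod 407)
248^12 ≡ 223 (mod 407)
248^15 ≡ 186 (mod 407)
248^18 ≡ 334 (mod 407)
248^20 ≡ 232 (mod 407)
248^24 ≡ 75 (mod 407)
248^30 ≡ 1 (mod 407) ✓
Hence ord(248) = 30.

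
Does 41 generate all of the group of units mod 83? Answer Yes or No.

φ(83) = 83 − 1 = 82 = 2 · 41.
Test 41^(82/q) mod 83 for each prime factor q of 82:
41^41 ≡ 1 (mod 83)  [q = 2: ≡ 1 ✗]
41^2 ≡ 21 (mod 83)  [q = 41: ≢ 1 ✓]
The check at q = 2 fails, so 41 generates a proper subgroup.

No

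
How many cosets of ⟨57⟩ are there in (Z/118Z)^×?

2

The order of 57 must divide φ(118) = φ(2)·φ(59) = 1·58 = 58 = 2 · 29.
Divisors of 58: 1, 2, 29, 58.
Check 57^d mod 118 for each divisor in increasing order:
57^1 ≡ 57 (mod 118)
57^2 ≡ 63 (mod 118)
57^29 ≡ 1 (mod 118) ✓
The order of 57 is 29, so the subgroup it generates has 29 elements.
The index is φ(118) / ord(57) = 58 / 29 = 2.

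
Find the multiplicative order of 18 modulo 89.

44

Since 18 ∈ (Z/89Z)^×, its order divides φ(89) = 89 − 1 = 88 = 2^3 · 11.
Divisors of 88: 1, 2, 4, 8, 11, 22, 44, 88.
Evaluate successive powers at the divisors of 88:
18^1 ≡ 18 (mod 89)
18^2 ≡ 57 (mod 89)
18^4 ≡ 45 (mod 89)
18^8 ≡ 67 (mod 89)
18^11 ≡ 34 (mod 89)
18^22 ≡ 88 (mod 89)
18^44 ≡ 1 (mod 89) ✓
The smallest such exponent is 44, so the order of 18 is 44.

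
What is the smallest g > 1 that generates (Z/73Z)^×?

5

φ(73) = 73 − 1 = 72 = 2^3 · 3^2.
g is a primitive root iff g^(72/q) ≢ 1 (mod 73) for each prime q ∈ {2, 3}.
g = 2: 2^36 ≡ 1 — hits 1, so not a primitive root.
g = 3: 3^36 ≡ 1 — hits 1, so not a primitive root.
g = 4: 4^36 ≡ 1 — hits 1, so not a primitive root.
g = 5: 5^36 ≡ 72; 5^24 ≡ 8 — none is 1, so 5 is a primitive root.
The smallest primitive root modulo 73 is 5.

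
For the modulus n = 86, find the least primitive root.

φ(86) = φ(2)·φ(43) = 1·42 = 42 = 2 · 3 · 7.
Test candidates g = 2, 3, … against the prime factors q ∈ {2, 3, 7} of φ(86): g is a generator iff g^(42/q) ≢ 1 for every such q.
g = 2: gcd(2, 86) = 2 > 1, not a unit — skip.
g = 3: 3^21 ≡ 85; 3^14 ≡ 79; 3^6 ≡ 41 — none is 1, so 3 is a primitive root.
The smallest primitive root modulo 86 is 3.

3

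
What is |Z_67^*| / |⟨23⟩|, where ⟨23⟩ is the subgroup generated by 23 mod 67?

2

ord(23) | φ(67) = 67 − 1 = 66 = 2 · 3 · 11.
Divisors of 66: 1, 2, 3, 6, 11, 22, 33, 66.
Check 23^d mod 67 for each divisor in increasing order:
23^1 ≡ 23 (mod 67)
23^2 ≡ 60 (mod 67)
23^3 ≡ 40 (mod 67)
23^6 ≡ 59 (mod 67)
23^11 ≡ 29 (mod 67)
23^22 ≡ 37 (mod 67)
23^33 ≡ 1 (mod 67) ✓
The order of 23 is 33, so the subgroup it generates has 33 elements.
The index is φ(67) / ord(23) = 66 / 33 = 2.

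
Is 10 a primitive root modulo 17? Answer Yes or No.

φ(17) = 17 − 1 = 16 = 2^4.
An element g generates (Z/17Z)^× iff g^(16/q) ≢ 1 (mod 17) for each prime q ∈ {2}.
10^8 ≡ 16 (mod 17)  [q = 2: ≢ 1 ✓]
None equal 1, so ord_17(10) = 16: 10 is a primitive root.

Yes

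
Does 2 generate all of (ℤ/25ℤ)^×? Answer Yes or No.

φ(25) = φ(5^2) = 5·(5−1) = 20 = 2^2 · 5.
2 is a primitive root mod 25 iff 2^(φ(25)/q) ≢ 1 for every prime q | φ(25), i.e. q ∈ {2, 5}.
2^10 ≡ 24 (mod 25)  [q = 2: ≢ 1 ✓]
2^4 ≡ 16 (mod 25)  [q = 5: ≢ 1 ✓]
Every test exponent gives a nontrivial residue, hence 2 generates the full group.

Yes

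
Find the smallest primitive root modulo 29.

φ(29) = 29 − 1 = 28 = 2^2 · 7.
Test candidates g = 2, 3, … against the prime factors q ∈ {2, 7} of φ(29): g is a generator iff g^(28/q) ≢ 1 for every such q.
g = 2: 2^14 ≡ 28; 2^4 ≡ 16 — none is 1, so 2 is a primitive root.
So 2 is the smallest generator of (Z/29Z)^×.

2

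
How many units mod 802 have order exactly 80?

φ(802) = φ(2)·φ(401) = 1·400 = 400 = 2^4 · 5^2.
Since (Z/802Z)^× is cyclic of order 400, the number of elements of order d is φ(d) when d | 400 and 0 otherwise.
80 = 2^4 · 5 divides 400, and φ(80) = 32.

32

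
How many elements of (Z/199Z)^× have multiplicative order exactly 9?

6

φ(199) = 199 − 1 = 198 = 2 · 3^2 · 11.
In a cyclic group of order 198, there are φ(d) elements of order d for each divisor d of 198, and zero for non-divisors.
9 = 3^2 divides 198, and φ(9) = 6.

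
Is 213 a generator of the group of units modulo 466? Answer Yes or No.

Yes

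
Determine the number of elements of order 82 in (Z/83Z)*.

40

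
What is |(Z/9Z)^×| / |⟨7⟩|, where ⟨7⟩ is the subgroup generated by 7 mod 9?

By Lagrange's theorem, ord_9(7) divides φ(9) = φ(3^2) = 3·(3−1) = 6 = 2 · 3.
Divisors of 6: 1, 2, 3, 6.
Check 7^d mod 9 for each divisor in increasing order:
7^1 ≡ 7 (mod 9)
7^2 ≡ 4 (mod 9)
7^3 ≡ 1 (mod 9) ✓
The order of 7 is 3, so the subgroup it generates has 3 elements.
[(Z/9Z)^× : ⟨7⟩] = 6/3 = 2.

2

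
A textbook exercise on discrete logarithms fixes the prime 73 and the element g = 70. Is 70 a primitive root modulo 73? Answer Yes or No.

No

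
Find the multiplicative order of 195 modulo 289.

136

The order of 195 must divide φ(289) = φ(17^2) = 17·(17−1) = 272 = 2^4 · 17.
Divisors of 272: 1, 2, 4, 8, 16, 17, 34, 68, 136, 272.
Evaluate successive powers at the divisors of 272:
195^1 ≡ 195 (mod 289)
195^2 ≡ 166 (mod 289)
195^4 ≡ 101 (mod 289)
195^8 ≡ 86 (mod 289)
195^16 ≡ 171 (mod 289)
195^17 ≡ 110 (mod 289)
195^34 ≡ 251 (mod 289)
195^68 ≡ 288 (mod 289)
195^136 ≡ 1 (mod 289) ✓
So ord_289(195) = 136.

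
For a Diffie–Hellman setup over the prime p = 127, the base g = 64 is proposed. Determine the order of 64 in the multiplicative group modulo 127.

By Lagrange's theorem, ord_127(64) divides φ(127) = 127 − 1 = 126 = 2 · 3^2 · 7.
Divisors of 126: 1, 2, 3, 6, 7, 9, 14, 18, 21, 42, 63, 126.
Compute 64^d (mod 127) for the divisors d until we hit 1:
64^1 ≡ 64 (mod 127)
64^2 ≡ 32 (mod 127)
64^3 ≡ 16 (mod 127)
64^6 ≡ 2 (mod 127)
64^7 ≡ 1 (mod 127) ✓
Hence ord(64) = 7.

7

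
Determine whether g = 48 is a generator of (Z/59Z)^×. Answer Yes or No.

No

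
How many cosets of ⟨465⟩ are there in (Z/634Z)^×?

4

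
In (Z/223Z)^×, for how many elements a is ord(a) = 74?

36

φ(223) = 223 − 1 = 222 = 2 · 3 · 37.
Since (Z/223Z)^× is cyclic of order 222, the number of elements of order d is φ(d) when d | 222 and 0 otherwise.
74 = 2 · 37 divides 222, and φ(74) = 36.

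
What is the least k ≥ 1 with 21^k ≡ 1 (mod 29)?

28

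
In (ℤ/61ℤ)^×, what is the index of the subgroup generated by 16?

By Lagrange's theorem, ord_61(16) divides φ(61) = 61 − 1 = 60 = 2^2 · 3 · 5.
Divisors of 60: 1, 2, 3, 4, 5, 6, 10, 12, 15, 20, 30, 60.
Check 16^d mod 61 for each divisor in increasing order:
16^1 ≡ 16 (mod 61)
16^2 ≡ 12 (mod 61)
16^3 ≡ 9 (mod 61)
16^4 ≡ 22 (mod 61)
16^5 ≡ 47 (mod 61)
16^6 ≡ 20 (mod 61)
16^10 ≡ 13 (mod 61)
16^12 ≡ 34 (mod 61)
16^15 ≡ 1 (mod 61) ✓
The order of 16 is 15, so the subgroup it generates has 15 elements.
[(Z/61Z)^× : ⟨16⟩] = 60/15 = 4.

4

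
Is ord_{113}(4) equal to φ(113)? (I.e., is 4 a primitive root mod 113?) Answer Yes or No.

φ(113) = 113 − 1 = 112 = 2^4 · 7.
Test 4^(112/q) mod 113 for each prime factor q of 112:
4^56 ≡ 1 (mod 113)  [q = 2: ≡ 1 ✗]
4^16 ≡ 16 (mod 113)  [q = 7: ≢ 1 ✓]
Since 4^56 ≡ 1, the order of 4 divides 56 < 112, so 4 is not a primitive root.

No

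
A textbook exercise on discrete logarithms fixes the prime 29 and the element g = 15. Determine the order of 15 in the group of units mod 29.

28

By Lagrange's theorem, ord_29(15) divides φ(29) = 29 − 1 = 28 = 2^2 · 7.
Divisors of 28: 1, 2, 4, 7, 14, 28.
Check 15^d mod 29 for each divisor in increasing order:
15^1 ≡ 15 (mod 29)
15^2 ≡ 22 (mod 29)
15^4 ≡ 20 (mod 29)
15^7 ≡ 17 (mod 29)
15^14 ≡ 28 (mod 29)
15^28 ≡ 1 (mod 29) ✓
Therefore the multiplicative order of 15 modulo 29 is 28.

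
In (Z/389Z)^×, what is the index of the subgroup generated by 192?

ord(192) | φ(389) = 389 − 1 = 388 = 2^2 · 97.
Divisors of 388: 1, 2, 4, 97, 194, 388.
Evaluate successive powers at the divisors of 388:
192^1 ≡ 192 (mod 389)
192^2 ≡ 298 (mod 389)
192^4 ≡ 112 (mod 389)
192^97 ≡ 115 (mod 389)
192^194 ≡ 388 (mod 389)
192^388 ≡ 1 (mod 389) ✓
The order of 192 is 388, so the subgroup it generates has 388 elements.
[(Z/389Z)^× : ⟨192⟩] = 388/388 = 1.

1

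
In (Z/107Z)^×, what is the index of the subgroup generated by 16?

2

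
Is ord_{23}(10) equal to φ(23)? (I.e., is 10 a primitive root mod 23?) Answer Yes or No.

Yes

φ(23) = 23 − 1 = 22 = 2 · 11.
10 is a primitive root mod 23 iff 10^(φ(23)/q) ≢ 1 for every prime q | φ(23), i.e. q ∈ {2, 11}.
10^11 ≡ 22 (mod 23)  [q = 2: ≢ 1 ✓]
10^2 ≡ 8 (mod 23)  [q = 11: ≢ 1 ✓]
All checks pass, so 10 has order 22 and is a primitive root modulo 23.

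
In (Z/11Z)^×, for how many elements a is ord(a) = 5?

4

φ(11) = 11 − 1 = 10 = 2 · 5.
In a cyclic group of order 10, there are φ(d) elements of order d for each divisor d of 10, and zero for non-divisors.
5 | 10, and φ(5) = 5 − 1 = 4.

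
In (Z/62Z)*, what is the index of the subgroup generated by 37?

5

ord(37) | φ(62) = φ(2)·φ(31) = 1·30 = 30 = 2 · 3 · 5.
Divisors of 30: 1, 2, 3, 5, 6, 10, 15, 30.
Test each divisor d:
37^1 ≡ 37 (mod 62)
37^2 ≡ 5 (mod 62)
37^3 ≡ 61 (mod 62)
37^5 ≡ 57 (mod 62)
37^6 ≡ 1 (mod 62) ✓
So ord_62(37) = 6, hence |⟨37⟩| = 6.
Index = |(Z/62Z)^×| / |⟨37⟩| = 30 / 6 = 5.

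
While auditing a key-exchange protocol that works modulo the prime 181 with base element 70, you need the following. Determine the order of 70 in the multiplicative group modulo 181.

Since 70 ∈ (Z/181Z)^×, its order divides φ(181) = 181 − 1 = 180 = 2^2 · 3^2 · 5.
Divisors of 180: 1, 2, 3, 4, 5, 6, 9, 10, 12, 15, 18, 20, 30, 36, 45, 60, 90, 180.
Compute 70^d (mod 181) for the divisors d until we hit 1:
70^1 ≡ 70 (mod 181)
70^2 ≡ 13 (mod 181)
70^3 ≡ 5 (mod 181)
70^4 ≡ 169 (mod 181)
70^5 ≡ 65 (mod 181)
70^6 ≡ 25 (mod 181)
70^9 ≡ 125 (mod 181)
70^10 ≡ 62 (mod 181)
70^12 ≡ 82 (mod 181)
70^15 ≡ 48 (mod 181)
70^18 ≡ 59 (mod 181)
70^20 ≡ 43 (mod 181)
70^30 ≡ 132 (mod 181)
70^36 ≡ 42 (mod 181)
70^45 ≡ 1 (mod 181) ✓
Therefore the multiplicative order of 70 modulo 181 is 45.

45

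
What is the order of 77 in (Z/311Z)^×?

62

Since 77 ∈ (Z/311Z)^×, its order divides φ(311) = 311 − 1 = 310 = 2 · 5 · 31.
Divisors of 310: 1, 2, 5, 10, 31, 62, 155, 310.
Evaluate successive powers at the divisors of 310:
77^1 ≡ 77
77^2 ≡ 20
77^5 ≡ 11
77^10 ≡ 121
77^31 ≡ 310
77^62 ≡ 1
So ord_311(77) = 62.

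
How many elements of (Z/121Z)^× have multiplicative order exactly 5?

φ(121) = φ(11^2) = 11·(11−1) = 110 = 2 · 5 · 11.
(Z/121Z)^× is cyclic (|G| = 110); a cyclic group of order m has exactly φ(d) elements of each order d | m, and none otherwise.
5 | 110, and φ(5) = 5 − 1 = 4.

4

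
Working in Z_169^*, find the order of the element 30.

78

The order of 30 must divide φ(169) = φ(13^2) = 13·(13−1) = 156 = 2^2 · 3 · 13.
Divisors of 156: 1, 2, 3, 4, 6, 12, 13, 26, 39, 52, 78, 156.
Check 30^d mod 169 for each divisor in increasing order:
30^1 ≡ 30
30^2 ≡ 55
30^3 ≡ 129
30^4 ≡ 152
30^6 ≡ 79
30^12 ≡ 157
30^13 ≡ 147
30^26 ≡ 146
30^39 ≡ 168
30^52 ≡ 22
30^78 ≡ 1
So ord_169(30) = 78.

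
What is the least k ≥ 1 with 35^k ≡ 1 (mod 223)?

222

By Lagrange's theorem, ord_223(35) divides φ(223) = 223 − 1 = 222 = 2 · 3 · 37.
Divisors of 222: 1, 2, 3, 6, 37, 74, 111, 222.
Test each divisor d:
35^1 ≡ 35
35^2 ≡ 110
35^3 ≡ 59
35^6 ≡ 136
35^37 ≡ 40
35^74 ≡ 39
35^111 ≡ 222
35^222 ≡ 1
The smallest such exponent is 222, so the order of 35 is 222.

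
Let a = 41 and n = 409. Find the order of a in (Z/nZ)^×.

204

ord(41) | φ(409) = 409 − 1 = 408 = 2^3 · 3 · 17.
Divisors of 408: 1, 2, 3, 4, 6, 8, 12, 17, 24, 34, 51, 68, 102, 136, 204, 408.
Compute 41^d (mod 409) for the divisors d until we hit 1:
41^1 ≡ 41
41^2 ≡ 45
41^3 ≡ 209
41^4 ≡ 389
41^6 ≡ 327
41^8 ≡ 400
41^12 ≡ 180
41^17 ≡ 49
41^24 ≡ 89
41^34 ≡ 356
41^51 ≡ 266
41^68 ≡ 355
41^102 ≡ 408
41^136 ≡ 53
41^204 ≡ 1
The smallest such exponent is 204, so the order of 41 is 204.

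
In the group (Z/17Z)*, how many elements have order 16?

φ(17) = 17 − 1 = 16 = 2^4.
In a cyclic group of order 16, there are φ(d) elements of order d for each divisor d of 16, and zero for non-divisors.
16 = 2^4 divides 16, and φ(16) = 8.

8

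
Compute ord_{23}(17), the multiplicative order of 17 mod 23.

22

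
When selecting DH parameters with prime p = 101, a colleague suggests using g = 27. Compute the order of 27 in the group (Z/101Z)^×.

By Lagrange's theorem, ord_101(27) divides φ(101) = 101 − 1 = 100 = 2^2 · 5^2.
Divisors of 100: 1, 2, 4, 5, 10, 20, 25, 50, 100.
Compute 27^d (mod 101) for the divisors d until we hit 1:
27^1 ≡ 27 (mod 101)
27^2 ≡ 22 (mod 101)
27^4 ≡ 80 (mod 101)
27^5 ≡ 39 (mod 101)
27^10 ≡ 6 (mod 101)
27^20 ≡ 36 (mod 101)
27^25 ≡ 91 (mod 101)
27^50 ≡ 100 (mod 101)
27^100 ≡ 1 (mod 101) ✓
So ord_101(27) = 100.

100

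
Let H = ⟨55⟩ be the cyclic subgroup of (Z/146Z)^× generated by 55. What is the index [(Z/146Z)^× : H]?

Since 55 ∈ (Z/146Z)^×, its order divides φ(146) = φ(2)·φ(73) = 1·72 = 72 = 2^3 · 3^2.
Divisors of 72: 1, 2, 3, 4, 6, 8, 9, 12, 18, 24, 36, 72.
Evaluate successive powers at the divisors of 72:
55^1 ≡ 55 (mod 146)
55^2 ≡ 105 (mod 146)
55^3 ≡ 81 (mod 146)
55^4 ≡ 75 (mod 146)
55^6 ≡ 137 (mod 146)
55^8 ≡ 77 (mod 146)
55^9 ≡ 1 (mod 146) ✓
The order of 55 is 9, so the subgroup it generates has 9 elements.
[(Z/146Z)^× : ⟨55⟩] = 72/9 = 8.

8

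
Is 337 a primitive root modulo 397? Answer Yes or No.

φ(397) = 397 − 1 = 396 = 2^2 · 3^2 · 11.
It suffices to check that the order of 337 is not a proper divisor of 396: compute 337^(396/q) for q ∈ {2, 3, 11}.
337^198 ≡ 396 (mod 397)  [q = 2: ≢ 1 ✓]
337^132 ≡ 1 (mod 397)  [q = 3: ≡ 1 ✗]
337^36 ≡ 31 (mod 397)  [q = 11: ≢ 1 ✓]
The check at q = 3 fails, so 337 generates a proper subgroup.

No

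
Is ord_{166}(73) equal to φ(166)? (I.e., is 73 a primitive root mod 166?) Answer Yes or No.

Yes

φ(166) = φ(2)·φ(83) = 1·82 = 82 = 2 · 41.
73 is a primitive root mod 166 iff 73^(φ(166)/q) ≢ 1 for every prime q | φ(166), i.e. q ∈ {2, 41}.
73^41 ≡ 165 (mod 166)  [q = 2: ≢ 1 ✓]
73^2 ≡ 17 (mod 166)  [q = 41: ≢ 1 ✓]
None equal 1, so ord_166(73) = 82: 73 is a primitive root.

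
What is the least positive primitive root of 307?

5

φ(307) = 307 − 1 = 306 = 2 · 3^2 · 17.
g is a primitive root iff g^(306/q) ≢ 1 (mod 307) for each prime q ∈ {2, 3, 17}.
g = 2: 2^153 ≡ 306; 2^102 ≡ 1 — hits 1, so not a primitive root.
g = 3: 3^153 ≡ 306; 3^102 ≡ 1 — hits 1, so not a primitive root.
g = 4: 4^153 ≡ 1 — hits 1, so not a primitive root.
g = 5: 5^153 ≡ 306; 5^102 ≡ 289; 5^18 ≡ 81 — none is 1, so 5 is a primitive root.
The smallest primitive root modulo 307 is 5.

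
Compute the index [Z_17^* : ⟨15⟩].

2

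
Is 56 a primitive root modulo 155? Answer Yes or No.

No

155 = 5 · 31 is a product of two distinct odd primes, so (Z/155Z)^× ≅ (Z/5Z)^× × (Z/31Z)^× is not cyclic.
No primitive root modulo 155 exists; in particular 56 is not one.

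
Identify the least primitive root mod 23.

φ(23) = 23 − 1 = 22 = 2 · 11.
g is a primitive root iff g^(22/q) ≢ 1 (mod 23) for each prime q ∈ {2, 11}.
g = 2: 2^11 ≡ 1 — hits 1, so not a primitive root.
g = 3: 3^11 ≡ 1 — hits 1, so not a primitive root.
g = 4: 4^11 ≡ 1 — hits 1, so not a primitive root.
g = 5: 5^11 ≡ 22; 5^2 ≡ 2 — none is 1, so 5 is a primitive root.
Hence the least primitive root of 23 is 5.

5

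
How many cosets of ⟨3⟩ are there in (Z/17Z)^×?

1

The order of 3 must divide φ(17) = 17 − 1 = 16 = 2^4.
Divisors of 16: 1, 2, 4, 8, 16.
Evaluate successive powers at the divisors of 16:
3^1 ≡ 3 (mod 17)
3^2 ≡ 9 (mod 17)
3^4 ≡ 13 (mod 17)
3^8 ≡ 16 (mod 17)
3^16 ≡ 1 (mod 17) ✓
Thus |⟨3⟩| = ord(3) = 16.
[(Z/17Z)^× : ⟨3⟩] = 16/16 = 1.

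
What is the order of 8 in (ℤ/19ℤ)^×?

6

By Lagrange's theorem, ord_19(8) divides φ(19) = 19 − 1 = 18 = 2 · 3^2.
Divisors of 18: 1, 2, 3, 6, 9, 18.
Evaluate successive powers at the divisors of 18:
8^1 ≡ 8
8^2 ≡ 7
8^3 ≡ 18
8^6 ≡ 1
The smallest such exponent is 6, so the order of 8 is 6.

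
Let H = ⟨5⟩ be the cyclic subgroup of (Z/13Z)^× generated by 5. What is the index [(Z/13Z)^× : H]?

The order of 5 must divide φ(13) = 13 − 1 = 12 = 2^2 · 3.
Divisors of 12: 1, 2, 3, 4, 6, 12.
Evaluate successive powers at the divisors of 12:
5^1 ≡ 5 (mod 13)
5^2 ≡ 12 (mod 13)
5^3 ≡ 8 (mod 13)
5^4 ≡ 1 (mod 13) ✓
The order of 5 is 4, so the subgroup it generates has 4 elements.
The index is φ(13) / ord(5) = 12 / 4 = 3.

3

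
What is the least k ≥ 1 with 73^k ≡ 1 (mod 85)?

16

The order of 73 must divide φ(85) = φ(5·17) = (5−1)·(17−1) = 4·16 = 64 = 2^6.
Divisors of 64: 1, 2, 4, 8, 16, 32, 64.
Compute 73^d (mod 85) for the divisors d until we hit 1:
73^1 ≡ 73
73^2 ≡ 59
73^4 ≡ 81
73^8 ≡ 16
73^16 ≡ 1
Hence ord(73) = 16.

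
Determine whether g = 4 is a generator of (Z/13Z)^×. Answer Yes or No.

No

φ(13) = 13 − 1 = 12 = 2^2 · 3.
Test 4^(12/q) mod 13 for each prime factor q of 12:
4^6 ≡ 1 (mod 13)  [q = 2: ≡ 1 ✗]
4^4 ≡ 9 (mod 13)  [q = 3: ≢ 1 ✓]
The check at q = 2 fails, so 4 generates a proper subgroup.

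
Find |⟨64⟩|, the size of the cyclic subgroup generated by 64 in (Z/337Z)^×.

ord(64) | φ(337) = 337 − 1 = 336 = 2^4 · 3 · 7.
Divisors of 336: 1, 2, 3, 4, 6, 7, 8, 12, 14, 16, 21, 24, 28, 42, 48, 56, 84, 112, 168, 336.
Compute 64^d (mod 337) for the divisors d until we hit 1:
64^1 ≡ 64 (mod 337)
64^2 ≡ 52 (mod 337)
64^3 ≡ 295 (mod 337)
64^4 ≡ 8 (mod 337)
64^6 ≡ 79 (mod 337)
64^7 ≡ 1 (mod 337) ✓
So ord_337(64) = 7.

7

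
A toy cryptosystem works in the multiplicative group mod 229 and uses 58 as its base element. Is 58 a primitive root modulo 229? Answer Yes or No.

φ(229) = 229 − 1 = 228 = 2^2 · 3 · 19.
Test 58^(228/q) mod 229 for each prime factor q of 228:
58^114 ≡ 1 (mod 229)  [q = 2: ≡ 1 ✗]
58^76 ≡ 134 (mod 229)  [q = 3: ≢ 1 ✓]
58^12 ≡ 27 (mod 229)  [q = 19: ≢ 1 ✓]
58^114 ≡ 1 shows ord(58) | 114, strictly less than φ(229); not a primitive root.

No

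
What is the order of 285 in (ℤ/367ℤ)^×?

The order of 285 must divide φ(367) = 367 − 1 = 366 = 2 · 3 · 61.
Divisors of 366: 1, 2, 3, 6, 61, 122, 183, 366.
Evaluate successive powers at the divisors of 366:
285^1 ≡ 285 (mod 367)
285^2 ≡ 118 (mod 367)
285^3 ≡ 233 (mod 367)
285^6 ≡ 340 (mod 367)
285^61 ≡ 84 (mod 367)
285^122 ≡ 83 (mod 367)
285^183 ≡ 366 (mod 367)
285^366 ≡ 1 (mod 367) ✓
The smallest such exponent is 366, so the order of 285 is 366.

366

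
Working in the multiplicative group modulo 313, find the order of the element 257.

104

ord(257) | φ(313) = 313 − 1 = 312 = 2^3 · 3 · 13.
Divisors of 312: 1, 2, 3, 4, 6, 8, 12, 13, 24, 26, 39, 52, 78, 104, 156, 312.
Check 257^d mod 313 for each divisor in increasing order:
257^1 ≡ 257
257^2 ≡ 6
257^3 ≡ 290
257^4 ≡ 36
257^6 ≡ 216
257^8 ≡ 44
257^12 ≡ 19
257^13 ≡ 188
257^24 ≡ 48
257^26 ≡ 288
257^39 ≡ 308
257^52 ≡ 312
257^78 ≡ 25
257^104 ≡ 1
Therefore the multiplicative order of 257 modulo 313 is 104.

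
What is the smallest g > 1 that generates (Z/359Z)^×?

7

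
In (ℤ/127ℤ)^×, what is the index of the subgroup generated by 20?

21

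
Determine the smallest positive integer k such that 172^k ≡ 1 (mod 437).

22

By Lagrange's theorem, ord_437(172) divides φ(437) = φ(19·23) = (19−1)·(23−1) = 18·22 = 396 = 2^2 · 3^2 · 11.
Divisors of 396: 1, 2, 3, 4, 6, 9, 11, 12, 18, 22, 33, 36, 44, 66, 99, 132, 198, 396.
Check 172^d mod 437 for each divisor in increasing order:
172^1 ≡ 172 (mod 437)
172^2 ≡ 305 (mod 437)
172^3 ≡ 20 (mod 437)
172^4 ≡ 381 (mod 437)
172^6 ≡ 400 (mod 437)
172^9 ≡ 134 (mod 437)
172^11 ≡ 229 (mod 437)
172^12 ≡ 58 (mod 437)
172^18 ≡ 39 (mod 437)
172^22 ≡ 1 (mod 437) ✓
The smallest such exponent is 22, so the order of 172 is 22.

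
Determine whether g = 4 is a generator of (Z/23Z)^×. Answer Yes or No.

No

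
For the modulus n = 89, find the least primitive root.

φ(89) = 89 − 1 = 88 = 2^3 · 11.
g is a primitive root iff g^(88/q) ≢ 1 (mod 89) for each prime q ∈ {2, 11}.
g = 2: 2^44 ≡ 1 — hits 1, so not a primitive root.
g = 3: 3^44 ≡ 88; 3^8 ≡ 64 — none is 1, so 3 is a primitive root.
The smallest primitive root modulo 89 is 3.

3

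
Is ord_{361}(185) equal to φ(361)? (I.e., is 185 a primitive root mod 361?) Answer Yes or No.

Yes

φ(361) = φ(19^2) = 19·(19−1) = 342 = 2 · 3^2 · 19.
Test 185^(342/q) mod 361 for each prime factor q of 342:
185^171 ≡ 360 (mod 361)  [q = 2: ≢ 1 ✓]
185^114 ≡ 292 (mod 361)  [q = 3: ≢ 1 ✓]
185^18 ≡ 267 (mod 361)  [q = 19: ≢ 1 ✓]
All checks pass, so 185 has order 342 and is a primitive root modulo 361.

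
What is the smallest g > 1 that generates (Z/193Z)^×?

φ(193) = 193 − 1 = 192 = 2^6 · 3.
g is a primitive root iff g^(192/q) ≢ 1 (mod 193) for each prime q ∈ {2, 3}.
g = 2: 2^96 ≡ 1 — hits 1, so not a primitive root.
g = 3: 3^96 ≡ 1 — hits 1, so not a primitive root.
g = 4: 4^96 ≡ 1 — hits 1, so not a primitive root.
g = 5: 5^96 ≡ 192; 5^64 ≡ 84 — none is 1, so 5 is a primitive root.
So 5 is the smallest generator of (Z/193Z)^×.

5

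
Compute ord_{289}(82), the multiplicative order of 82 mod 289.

By Lagrange's theorem, ord_289(82) divides φ(289) = φ(17^2) = 17·(17−1) = 272 = 2^4 · 17.
Divisors of 272: 1, 2, 4, 8, 16, 17, 34, 68, 136, 272.
Check 82^d mod 289 for each divisor in increasing order:
82^1 ≡ 82
82^2 ≡ 77
82^4 ≡ 149
82^8 ≡ 237
82^16 ≡ 103
82^17 ≡ 65
82^34 ≡ 179
82^68 ≡ 251
82^136 ≡ 288
82^272 ≡ 1
So ord_289(82) = 272.

272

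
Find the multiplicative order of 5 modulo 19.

The order of 5 must divide φ(19) = 19 − 1 = 18 = 2 · 3^2.
Divisors of 18: 1, 2, 3, 6, 9, 18.
Evaluate successive powers at the divisors of 18:
5^1 ≡ 5 (mod 19)
5^2 ≡ 6 (mod 19)
5^3 ≡ 11 (mod 19)
5^6 ≡ 7 (mod 19)
5^9 ≡ 1 (mod 19) ✓
The smallest such exponent is 9, so the order of 5 is 9.

9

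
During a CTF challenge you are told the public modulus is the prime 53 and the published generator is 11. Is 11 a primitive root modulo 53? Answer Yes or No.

No

φ(53) = 53 − 1 = 52 = 2^2 · 13.
An element g generates (Z/53Z)^× iff g^(52/q) ≢ 1 (mod 53) for each prime q ∈ {2, 13}.
11^26 ≡ 1 (mod 53)  [q = 2: ≡ 1 ✗]
11^4 ≡ 13 (mod 53)  [q = 13: ≢ 1 ✓]
Since 11^26 ≡ 1, the order of 11 divides 26 < 52, so 11 is not a primitive root.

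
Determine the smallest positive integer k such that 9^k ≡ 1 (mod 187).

By Lagrange's theorem, ord_187(9) divides φ(187) = φ(11·17) = (11−1)·(17−1) = 10·16 = 160 = 2^5 · 5.
Divisors of 160: 1, 2, 4, 5, 8, 10, 16, 20, 32, 40, 80, 160.
Check 9^d mod 187 for each divisor in increasing order:
9^1 ≡ 9 (mod 187)
9^2 ≡ 81 (mod 187)
9^4 ≡ 16 (mod 187)
9^5 ≡ 144 (mod 187)
9^8 ≡ 69 (mod 187)
9^10 ≡ 166 (mod 187)
9^16 ≡ 86 (mod 187)
9^20 ≡ 67 (mod 187)
9^32 ≡ 103 (mod 187)
9^40 ≡ 1 (mod 187) ✓
Hence ord(9) = 40.

40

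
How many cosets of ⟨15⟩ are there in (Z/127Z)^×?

2

ord(15) | φ(127) = 127 − 1 = 126 = 2 · 3^2 · 7.
Divisors of 126: 1, 2, 3, 6, 7, 9, 14, 18, 21, 42, 63, 126.
Evaluate successive powers at the divisors of 126:
15^1 ≡ 15 (mod 127)
15^2 ≡ 98 (mod 127)
15^3 ≡ 73 (mod 127)
15^6 ≡ 122 (mod 127)
15^7 ≡ 52 (mod 127)
15^9 ≡ 16 (mod 127)
15^14 ≡ 37 (mod 127)
15^18 ≡ 2 (mod 127)
15^21 ≡ 19 (mod 127)
15^42 ≡ 107 (mod 127)
15^63 ≡ 1 (mod 127) ✓
Thus |⟨15⟩| = ord(15) = 63.
Index = |(Z/127Z)^×| / |⟨15⟩| = 126 / 63 = 2.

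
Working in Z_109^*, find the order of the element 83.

54

The order of 83 must divide φ(109) = 109 − 1 = 108 = 2^2 · 3^3.
Divisors of 108: 1, 2, 3, 4, 6, 9, 12, 18, 27, 36, 54, 108.
Compute 83^d (mod 109) for the divisors d until we hit 1:
83^1 ≡ 83 (mod 109)
83^2 ≡ 22 (mod 109)
83^3 ≡ 82 (mod 109)
83^4 ≡ 48 (mod 109)
83^6 ≡ 75 (mod 109)
83^9 ≡ 46 (mod 109)
83^12 ≡ 66 (mod 109)
83^18 ≡ 45 (mod 109)
83^27 ≡ 108 (mod 109)
83^36 ≡ 63 (mod 109)
83^54 ≡ 1 (mod 109) ✓
Hence ord(83) = 54.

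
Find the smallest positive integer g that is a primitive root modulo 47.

5

φ(47) = 47 − 1 = 46 = 2 · 23.
Test candidates g = 2, 3, … against the prime factors q ∈ {2, 23} of φ(47): g is a generator iff g^(46/q) ≢ 1 for every such q.
g = 2: 2^23 ≡ 1 — hits 1, so not a primitive root.
g = 3: 3^23 ≡ 1 — hits 1, so not a primitive root.
g = 4: 4^23 ≡ 1 — hits 1, so not a primitive root.
g = 5: 5^23 ≡ 46; 5^2 ≡ 25 — none is 1, so 5 is a primitive root.
So 5 is the smallest generator of (Z/47Z)^×.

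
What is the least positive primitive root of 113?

3

φ(113) = 113 − 1 = 112 = 2^4 · 7.
Test candidates g = 2, 3, … against the prime factors q ∈ {2, 7} of φ(113): g is a generator iff g^(112/q) ≢ 1 for every such q.
g = 2: 2^56 ≡ 1 — hits 1, so not a primitive root.
g = 3: 3^56 ≡ 112; 3^16 ≡ 49 — none is 1, so 3 is a primitive root.
Hence the least primitive root of 113 is 3.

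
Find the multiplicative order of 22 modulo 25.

By Lagrange's theorem, ord_25(22) divides φ(25) = φ(5^2) = 5·(5−1) = 20 = 2^2 · 5.
Divisors of 20: 1, 2, 4, 5, 10, 20.
Evaluate successive powers at the divisors of 20:
22^1 ≡ 22 (mod 25)
22^2 ≡ 9 (mod 25)
22^4 ≡ 6 (mod 25)
22^5 ≡ 7 (mod 25)
22^10 ≡ 24 (mod 25)
22^20 ≡ 1 (mod 25) ✓
Therefore the multiplicative order of 22 modulo 25 is 20.

20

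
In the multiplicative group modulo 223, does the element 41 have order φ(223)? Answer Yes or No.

No

φ(223) = 223 − 1 = 222 = 2 · 3 · 37.
An element g generates (Z/223Z)^× iff g^(222/q) ≢ 1 (mod 223) for each prime q ∈ {2, 3, 37}.
41^111 ≡ 1 (mod 223)  [q = 2: ≡ 1 ✗]
41^74 ≡ 1 (mod 223)  [q = 3: ≡ 1 ✗]
41^6 ≡ 196 (mod 223)  [q = 37: ≢ 1 ✓]
41^111 ≡ 1 shows ord(41) | 111, strictly less than φ(223); not a primitive root.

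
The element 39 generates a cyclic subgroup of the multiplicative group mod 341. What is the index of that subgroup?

30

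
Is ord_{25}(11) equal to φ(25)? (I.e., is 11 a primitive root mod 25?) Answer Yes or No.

No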